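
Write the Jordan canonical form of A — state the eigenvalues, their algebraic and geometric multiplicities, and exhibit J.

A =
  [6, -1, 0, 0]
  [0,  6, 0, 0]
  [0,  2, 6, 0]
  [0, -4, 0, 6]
J_2(6) ⊕ J_1(6) ⊕ J_1(6)

The characteristic polynomial is
  det(x·I − A) = x^4 - 24*x^3 + 216*x^2 - 864*x + 1296 = (x - 6)^4

Eigenvalues and multiplicities (the geometric multiplicity of λ is n − rank(A − λI), which equals the number of Jordan blocks for λ):
  λ = 6: algebraic multiplicity = 4, geometric multiplicity = 3

Determining the block sizes for each eigenvalue:
  λ = 6: 3 blocks summing to 4 forces exactly one block of size 2 and the rest size 1 → block sizes [2, 1, 1]

Assembling the blocks gives a Jordan form
J =
  [6, 1, 0, 0]
  [0, 6, 0, 0]
  [0, 0, 6, 0]
  [0, 0, 0, 6]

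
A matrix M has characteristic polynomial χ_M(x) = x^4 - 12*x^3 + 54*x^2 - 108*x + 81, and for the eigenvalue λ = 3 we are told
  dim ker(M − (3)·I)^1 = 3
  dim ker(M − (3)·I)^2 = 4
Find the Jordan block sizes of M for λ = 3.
Block sizes for λ = 3: [2, 1, 1]

From the dimensions of kernels of powers, the number of Jordan blocks of size at least j is d_j − d_{j−1} where d_j = dim ker(N^j) (with d_0 = 0). Computing the differences gives [3, 1].
The number of blocks of size exactly k is (#blocks of size ≥ k) − (#blocks of size ≥ k + 1), so the partition is: 2 block(s) of size 1, 1 block(s) of size 2.
In nonincreasing order the block sizes are [2, 1, 1].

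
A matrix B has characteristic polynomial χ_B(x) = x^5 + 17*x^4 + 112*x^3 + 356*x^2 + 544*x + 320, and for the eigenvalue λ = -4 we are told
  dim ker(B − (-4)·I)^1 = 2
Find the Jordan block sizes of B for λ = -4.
Block sizes for λ = -4: [1, 1]

From the dimensions of kernels of powers, the number of Jordan blocks of size at least j is d_j − d_{j−1} where d_j = dim ker(N^j) (with d_0 = 0). Computing the differences gives [2].
The number of blocks of size exactly k is (#blocks of size ≥ k) − (#blocks of size ≥ k + 1), so the partition is: 2 block(s) of size 1.
In nonincreasing order the block sizes are [1, 1].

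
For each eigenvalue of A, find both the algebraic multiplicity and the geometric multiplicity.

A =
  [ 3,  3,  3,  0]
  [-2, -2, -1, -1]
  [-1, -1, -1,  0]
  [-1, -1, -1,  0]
λ = 0: alg = 4, geom = 2

Step 1 — factor the characteristic polynomial to read off the algebraic multiplicities:
  χ_A(x) = x^4

Step 2 — compute geometric multiplicities via the rank-nullity identity g(λ) = n − rank(A − λI):
  rank(A − (0)·I) = 2, so dim ker(A − (0)·I) = n − 2 = 2

Summary:
  λ = 0: algebraic multiplicity = 4, geometric multiplicity = 2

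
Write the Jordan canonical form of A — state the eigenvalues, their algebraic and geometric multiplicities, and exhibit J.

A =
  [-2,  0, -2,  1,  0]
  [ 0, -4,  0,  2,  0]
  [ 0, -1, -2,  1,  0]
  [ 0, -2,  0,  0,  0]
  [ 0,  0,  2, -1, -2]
J_2(-2) ⊕ J_2(-2) ⊕ J_1(-2)

The characteristic polynomial is
  det(x·I − A) = x^5 + 10*x^4 + 40*x^3 + 80*x^2 + 80*x + 32 = (x + 2)^5

Eigenvalues and multiplicities (the geometric multiplicity of λ is n − rank(A − λI), which equals the number of Jordan blocks for λ):
  λ = -2: algebraic multiplicity = 5, geometric multiplicity = 3

Determining the block sizes for each eigenvalue:
  λ = -2: with am = 5 and gm = 3, the partition is not yet determined (e.g. several partitions of 5 into 3 parts exist). Let N = A − (-2)·I. Computing rank(N^1) = 2, rank(N^2) = 0; the number of blocks of size ≥ j is rank(N^{j−1}) − rank(N^j), giving [3, 2]. So we have 2 block(s) of size 2, 1 block(s) of size 1 → block sizes [2, 2, 1]

Assembling the blocks gives a Jordan form
J =
  [-2,  1,  0,  0,  0]
  [ 0, -2,  0,  0,  0]
  [ 0,  0, -2,  1,  0]
  [ 0,  0,  0, -2,  0]
  [ 0,  0,  0,  0, -2]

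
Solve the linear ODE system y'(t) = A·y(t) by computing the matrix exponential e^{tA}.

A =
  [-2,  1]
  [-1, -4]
e^{tA} =
  [t*exp(-3*t) + exp(-3*t), t*exp(-3*t)]
  [-t*exp(-3*t), -t*exp(-3*t) + exp(-3*t)]

Strategy: write A = P · J · P⁻¹ where J is a Jordan canonical form, so e^{tA} = P · e^{tJ} · P⁻¹, and e^{tJ} can be computed block-by-block.

A has Jordan form
J =
  [-3,  1]
  [ 0, -3]
(up to reordering of blocks).

Per-block formulas:
  For a 2×2 Jordan block J_2(-3): exp(t · J_2(-3)) = e^(-3t)·(I + t·N), where N is the 2×2 nilpotent shift.

After assembling e^{tJ} and conjugating by P, we get:

e^{tA} =
  [t*exp(-3*t) + exp(-3*t), t*exp(-3*t)]
  [-t*exp(-3*t), -t*exp(-3*t) + exp(-3*t)]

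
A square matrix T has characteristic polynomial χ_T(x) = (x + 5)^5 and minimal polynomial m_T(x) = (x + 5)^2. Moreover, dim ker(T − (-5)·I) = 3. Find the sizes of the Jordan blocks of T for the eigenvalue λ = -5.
Block sizes for λ = -5: [2, 2, 1]

Step 1 — from the characteristic polynomial, algebraic multiplicity of λ = -5 is 5. From dim ker(T − (-5)·I) = 3, there are exactly 3 Jordan blocks for λ = -5.
Step 2 — from the minimal polynomial, the factor (x + 5)^2 tells us the largest block for λ = -5 has size 2.
Step 3 — with total size 5, 3 blocks, and largest block 2, the block sizes (in nonincreasing order) are [2, 2, 1].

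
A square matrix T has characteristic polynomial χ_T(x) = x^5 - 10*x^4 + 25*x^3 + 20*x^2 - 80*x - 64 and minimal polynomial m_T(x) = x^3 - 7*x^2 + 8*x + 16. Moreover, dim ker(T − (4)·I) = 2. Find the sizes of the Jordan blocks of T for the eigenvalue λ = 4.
Block sizes for λ = 4: [2, 1]

Step 1 — from the characteristic polynomial, algebraic multiplicity of λ = 4 is 3. From dim ker(T − (4)·I) = 2, there are exactly 2 Jordan blocks for λ = 4.
Step 2 — from the minimal polynomial, the factor (x − 4)^2 tells us the largest block for λ = 4 has size 2.
Step 3 — with total size 3, 2 blocks, and largest block 2, the block sizes (in nonincreasing order) are [2, 1].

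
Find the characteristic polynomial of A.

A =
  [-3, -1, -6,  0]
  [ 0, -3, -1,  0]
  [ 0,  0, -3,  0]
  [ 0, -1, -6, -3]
x^4 + 12*x^3 + 54*x^2 + 108*x + 81

Expanding det(x·I − A) (e.g. by cofactor expansion or by noting that A is similar to its Jordan form J, which has the same characteristic polynomial as A) gives
  χ_A(x) = x^4 + 12*x^3 + 54*x^2 + 108*x + 81
which factors as (x + 3)^4. The eigenvalues (with algebraic multiplicities) are λ = -3 with multiplicity 4.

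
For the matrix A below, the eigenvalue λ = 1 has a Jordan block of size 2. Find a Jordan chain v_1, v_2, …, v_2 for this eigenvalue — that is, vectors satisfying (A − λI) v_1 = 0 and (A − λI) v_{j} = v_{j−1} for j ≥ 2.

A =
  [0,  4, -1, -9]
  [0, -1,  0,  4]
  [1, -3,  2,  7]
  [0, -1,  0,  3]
A Jordan chain for λ = 1 of length 2:
v_1 = (-1, 0, 1, 0)ᵀ
v_2 = (1, 0, 0, 0)ᵀ

Let N = A − (1)·I. We want v_2 with N^2 v_2 = 0 but N^1 v_2 ≠ 0; then v_{j-1} := N · v_j for j = 2, …, 2.

Pick v_2 = (1, 0, 0, 0)ᵀ.
Then v_1 = N · v_2 = (-1, 0, 1, 0)ᵀ.

Sanity check: (A − (1)·I) v_1 = (0, 0, 0, 0)ᵀ = 0. ✓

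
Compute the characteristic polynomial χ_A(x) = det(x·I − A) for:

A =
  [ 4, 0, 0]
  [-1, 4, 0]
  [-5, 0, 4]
x^3 - 12*x^2 + 48*x - 64

Expanding det(x·I − A) (e.g. by cofactor expansion or by noting that A is similar to its Jordan form J, which has the same characteristic polynomial as A) gives
  χ_A(x) = x^3 - 12*x^2 + 48*x - 64
which factors as (x - 4)^3. The eigenvalues (with algebraic multiplicities) are λ = 4 with multiplicity 3.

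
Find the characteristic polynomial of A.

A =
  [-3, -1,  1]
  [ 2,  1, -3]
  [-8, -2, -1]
x^3 + 3*x^2 + 3*x + 1

Expanding det(x·I − A) (e.g. by cofactor expansion or by noting that A is similar to its Jordan form J, which has the same characteristic polynomial as A) gives
  χ_A(x) = x^3 + 3*x^2 + 3*x + 1
which factors as (x + 1)^3. The eigenvalues (with algebraic multiplicities) are λ = -1 with multiplicity 3.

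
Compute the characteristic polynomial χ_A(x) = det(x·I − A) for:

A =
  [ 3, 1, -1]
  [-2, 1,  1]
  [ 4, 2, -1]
x^3 - 3*x^2 + 3*x - 1

Expanding det(x·I − A) (e.g. by cofactor expansion or by noting that A is similar to its Jordan form J, which has the same characteristic polynomial as A) gives
  χ_A(x) = x^3 - 3*x^2 + 3*x - 1
which factors as (x - 1)^3. The eigenvalues (with algebraic multiplicities) are λ = 1 with multiplicity 3.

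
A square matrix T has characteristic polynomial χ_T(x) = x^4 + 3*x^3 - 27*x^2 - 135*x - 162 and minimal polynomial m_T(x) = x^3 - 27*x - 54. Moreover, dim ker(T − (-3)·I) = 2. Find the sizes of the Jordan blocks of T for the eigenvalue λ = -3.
Block sizes for λ = -3: [2, 1]

Step 1 — from the characteristic polynomial, algebraic multiplicity of λ = -3 is 3. From dim ker(T − (-3)·I) = 2, there are exactly 2 Jordan blocks for λ = -3.
Step 2 — from the minimal polynomial, the factor (x + 3)^2 tells us the largest block for λ = -3 has size 2.
Step 3 — with total size 3, 2 blocks, and largest block 2, the block sizes (in nonincreasing order) are [2, 1].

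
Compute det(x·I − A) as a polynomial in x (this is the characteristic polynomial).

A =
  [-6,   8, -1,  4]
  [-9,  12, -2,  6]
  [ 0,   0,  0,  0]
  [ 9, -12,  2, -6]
x^4

Expanding det(x·I − A) (e.g. by cofactor expansion or by noting that A is similar to its Jordan form J, which has the same characteristic polynomial as A) gives
  χ_A(x) = x^4
which factors as x^4. The eigenvalues (with algebraic multiplicities) are λ = 0 with multiplicity 4.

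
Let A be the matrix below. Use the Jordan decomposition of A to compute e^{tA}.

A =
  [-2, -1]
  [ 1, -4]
e^{tA} =
  [t*exp(-3*t) + exp(-3*t), -t*exp(-3*t)]
  [t*exp(-3*t), -t*exp(-3*t) + exp(-3*t)]

Strategy: write A = P · J · P⁻¹ where J is a Jordan canonical form, so e^{tA} = P · e^{tJ} · P⁻¹, and e^{tJ} can be computed block-by-block.

A has Jordan form
J =
  [-3,  1]
  [ 0, -3]
(up to reordering of blocks).

Per-block formulas:
  For a 2×2 Jordan block J_2(-3): exp(t · J_2(-3)) = e^(-3t)·(I + t·N), where N is the 2×2 nilpotent shift.

After assembling e^{tJ} and conjugating by P, we get:

e^{tA} =
  [t*exp(-3*t) + exp(-3*t), -t*exp(-3*t)]
  [t*exp(-3*t), -t*exp(-3*t) + exp(-3*t)]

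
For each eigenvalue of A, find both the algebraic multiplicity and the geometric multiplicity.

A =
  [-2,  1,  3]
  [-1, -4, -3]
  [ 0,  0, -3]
λ = -3: alg = 3, geom = 2

Step 1 — factor the characteristic polynomial to read off the algebraic multiplicities:
  χ_A(x) = (x + 3)^3

Step 2 — compute geometric multiplicities via the rank-nullity identity g(λ) = n − rank(A − λI):
  rank(A − (-3)·I) = 1, so dim ker(A − (-3)·I) = n − 1 = 2

Summary:
  λ = -3: algebraic multiplicity = 3, geometric multiplicity = 2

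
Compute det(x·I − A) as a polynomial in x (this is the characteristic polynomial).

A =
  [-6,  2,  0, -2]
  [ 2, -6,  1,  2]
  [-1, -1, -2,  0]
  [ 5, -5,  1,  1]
x^4 + 13*x^3 + 63*x^2 + 135*x + 108

Expanding det(x·I − A) (e.g. by cofactor expansion or by noting that A is similar to its Jordan form J, which has the same characteristic polynomial as A) gives
  χ_A(x) = x^4 + 13*x^3 + 63*x^2 + 135*x + 108
which factors as (x + 3)^3*(x + 4). The eigenvalues (with algebraic multiplicities) are λ = -4 with multiplicity 1, λ = -3 with multiplicity 3.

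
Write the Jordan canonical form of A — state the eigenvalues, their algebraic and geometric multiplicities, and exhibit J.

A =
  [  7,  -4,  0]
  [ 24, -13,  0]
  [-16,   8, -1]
J_1(-5) ⊕ J_1(-1) ⊕ J_1(-1)

The characteristic polynomial is
  det(x·I − A) = x^3 + 7*x^2 + 11*x + 5 = (x + 1)^2*(x + 5)

Eigenvalues and multiplicities (the geometric multiplicity of λ is n − rank(A − λI), which equals the number of Jordan blocks for λ):
  λ = -5: algebraic multiplicity = 1, geometric multiplicity = 1
  λ = -1: algebraic multiplicity = 2, geometric multiplicity = 2

Determining the block sizes for each eigenvalue:
  λ = -5: one block (gm = 1), so the single block has size am = 1 → block sizes [1]
  λ = -1: gm = am = 2, so every block has size 1 → block sizes [1, 1]

Assembling the blocks gives a Jordan form
J =
  [-5,  0,  0]
  [ 0, -1,  0]
  [ 0,  0, -1]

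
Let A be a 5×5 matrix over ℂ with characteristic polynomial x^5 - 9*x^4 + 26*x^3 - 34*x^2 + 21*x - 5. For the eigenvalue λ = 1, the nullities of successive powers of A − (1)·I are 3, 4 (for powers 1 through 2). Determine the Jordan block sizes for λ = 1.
Block sizes for λ = 1: [2, 1, 1]

From the dimensions of kernels of powers, the number of Jordan blocks of size at least j is d_j − d_{j−1} where d_j = dim ker(N^j) (with d_0 = 0). Computing the differences gives [3, 1].
The number of blocks of size exactly k is (#blocks of size ≥ k) − (#blocks of size ≥ k + 1), so the partition is: 2 block(s) of size 1, 1 block(s) of size 2.
In nonincreasing order the block sizes are [2, 1, 1].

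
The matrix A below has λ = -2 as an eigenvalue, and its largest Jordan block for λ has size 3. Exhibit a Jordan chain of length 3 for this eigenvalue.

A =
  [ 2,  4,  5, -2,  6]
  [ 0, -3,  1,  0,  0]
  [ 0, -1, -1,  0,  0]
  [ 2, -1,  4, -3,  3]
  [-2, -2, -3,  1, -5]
A Jordan chain for λ = -2 of length 3:
v_1 = (-3, 0, 0, 0, 2)ᵀ
v_2 = (4, -1, -1, -1, -2)ᵀ
v_3 = (0, 1, 0, 0, 0)ᵀ

Let N = A − (-2)·I. We want v_3 with N^3 v_3 = 0 but N^2 v_3 ≠ 0; then v_{j-1} := N · v_j for j = 3, …, 2.

Pick v_3 = (0, 1, 0, 0, 0)ᵀ.
Then v_2 = N · v_3 = (4, -1, -1, -1, -2)ᵀ.
Then v_1 = N · v_2 = (-3, 0, 0, 0, 2)ᵀ.

Sanity check: (A − (-2)·I) v_1 = (0, 0, 0, 0, 0)ᵀ = 0. ✓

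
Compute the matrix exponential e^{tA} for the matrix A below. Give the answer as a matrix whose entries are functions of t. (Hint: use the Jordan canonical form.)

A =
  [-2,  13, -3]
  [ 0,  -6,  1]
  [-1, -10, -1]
e^{tA} =
  [2*t^2*exp(-3*t) + t*exp(-3*t) + exp(-3*t), 2*t^2*exp(-3*t) + 13*t*exp(-3*t), 2*t^2*exp(-3*t) - 3*t*exp(-3*t)]
  [-t^2*exp(-3*t)/2, -t^2*exp(-3*t)/2 - 3*t*exp(-3*t) + exp(-3*t), -t^2*exp(-3*t)/2 + t*exp(-3*t)]
  [-3*t^2*exp(-3*t)/2 - t*exp(-3*t), -3*t^2*exp(-3*t)/2 - 10*t*exp(-3*t), -3*t^2*exp(-3*t)/2 + 2*t*exp(-3*t) + exp(-3*t)]

Strategy: write A = P · J · P⁻¹ where J is a Jordan canonical form, so e^{tA} = P · e^{tJ} · P⁻¹, and e^{tJ} can be computed block-by-block.

A has Jordan form
J =
  [-3,  1,  0]
  [ 0, -3,  1]
  [ 0,  0, -3]
(up to reordering of blocks).

Per-block formulas:
  For a 3×3 Jordan block J_3(-3): exp(t · J_3(-3)) = e^(-3t)·(I + t·N + (t^2/2)·N^2), where N is the 3×3 nilpotent shift.

After assembling e^{tJ} and conjugating by P, we get:

e^{tA} =
  [2*t^2*exp(-3*t) + t*exp(-3*t) + exp(-3*t), 2*t^2*exp(-3*t) + 13*t*exp(-3*t), 2*t^2*exp(-3*t) - 3*t*exp(-3*t)]
  [-t^2*exp(-3*t)/2, -t^2*exp(-3*t)/2 - 3*t*exp(-3*t) + exp(-3*t), -t^2*exp(-3*t)/2 + t*exp(-3*t)]
  [-3*t^2*exp(-3*t)/2 - t*exp(-3*t), -3*t^2*exp(-3*t)/2 - 10*t*exp(-3*t), -3*t^2*exp(-3*t)/2 + 2*t*exp(-3*t) + exp(-3*t)]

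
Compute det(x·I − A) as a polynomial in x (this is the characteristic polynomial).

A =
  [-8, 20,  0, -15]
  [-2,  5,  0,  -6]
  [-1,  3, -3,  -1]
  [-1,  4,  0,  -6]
x^4 + 12*x^3 + 54*x^2 + 108*x + 81

Expanding det(x·I − A) (e.g. by cofactor expansion or by noting that A is similar to its Jordan form J, which has the same characteristic polynomial as A) gives
  χ_A(x) = x^4 + 12*x^3 + 54*x^2 + 108*x + 81
which factors as (x + 3)^4. The eigenvalues (with algebraic multiplicities) are λ = -3 with multiplicity 4.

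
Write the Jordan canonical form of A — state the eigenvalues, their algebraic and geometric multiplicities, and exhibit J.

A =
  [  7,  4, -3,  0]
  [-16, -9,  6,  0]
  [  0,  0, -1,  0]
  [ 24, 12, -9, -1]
J_2(-1) ⊕ J_1(-1) ⊕ J_1(-1)

The characteristic polynomial is
  det(x·I − A) = x^4 + 4*x^3 + 6*x^2 + 4*x + 1 = (x + 1)^4

Eigenvalues and multiplicities (the geometric multiplicity of λ is n − rank(A − λI), which equals the number of Jordan blocks for λ):
  λ = -1: algebraic multiplicity = 4, geometric multiplicity = 3

Determining the block sizes for each eigenvalue:
  λ = -1: 3 blocks summing to 4 forces exactly one block of size 2 and the rest size 1 → block sizes [2, 1, 1]

Assembling the blocks gives a Jordan form
J =
  [-1,  1,  0,  0]
  [ 0, -1,  0,  0]
  [ 0,  0, -1,  0]
  [ 0,  0,  0, -1]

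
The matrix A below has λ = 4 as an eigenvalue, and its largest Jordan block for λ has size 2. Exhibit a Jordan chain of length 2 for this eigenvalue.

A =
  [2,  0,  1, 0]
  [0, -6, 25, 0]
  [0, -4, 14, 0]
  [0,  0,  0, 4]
A Jordan chain for λ = 4 of length 2:
v_1 = (-2, -10, -4, 0)ᵀ
v_2 = (1, 1, 0, 0)ᵀ

Let N = A − (4)·I. We want v_2 with N^2 v_2 = 0 but N^1 v_2 ≠ 0; then v_{j-1} := N · v_j for j = 2, …, 2.

Pick v_2 = (1, 1, 0, 0)ᵀ.
Then v_1 = N · v_2 = (-2, -10, -4, 0)ᵀ.

Sanity check: (A − (4)·I) v_1 = (0, 0, 0, 0)ᵀ = 0. ✓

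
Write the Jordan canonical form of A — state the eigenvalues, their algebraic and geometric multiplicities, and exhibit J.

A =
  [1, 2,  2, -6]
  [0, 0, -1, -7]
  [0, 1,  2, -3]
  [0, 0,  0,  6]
J_2(1) ⊕ J_1(1) ⊕ J_1(6)

The characteristic polynomial is
  det(x·I − A) = x^4 - 9*x^3 + 21*x^2 - 19*x + 6 = (x - 6)*(x - 1)^3

Eigenvalues and multiplicities (the geometric multiplicity of λ is n − rank(A − λI), which equals the number of Jordan blocks for λ):
  λ = 1: algebraic multiplicity = 3, geometric multiplicity = 2
  λ = 6: algebraic multiplicity = 1, geometric multiplicity = 1

Determining the block sizes for each eigenvalue:
  λ = 1: 2 blocks summing to 3 forces exactly one block of size 2 and the rest size 1 → block sizes [2, 1]
  λ = 6: one block (gm = 1), so the single block has size am = 1 → block sizes [1]

Assembling the blocks gives a Jordan form
J =
  [1, 1, 0, 0]
  [0, 1, 0, 0]
  [0, 0, 1, 0]
  [0, 0, 0, 6]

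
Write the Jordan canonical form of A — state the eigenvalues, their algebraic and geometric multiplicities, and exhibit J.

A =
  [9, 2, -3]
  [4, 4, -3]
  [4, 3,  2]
J_3(5)

The characteristic polynomial is
  det(x·I − A) = x^3 - 15*x^2 + 75*x - 125 = (x - 5)^3

Eigenvalues and multiplicities (the geometric multiplicity of λ is n − rank(A − λI), which equals the number of Jordan blocks for λ):
  λ = 5: algebraic multiplicity = 3, geometric multiplicity = 1

Determining the block sizes for each eigenvalue:
  λ = 5: one block (gm = 1), so the single block has size am = 3 → block sizes [3]

Assembling the blocks gives a Jordan form
J =
  [5, 1, 0]
  [0, 5, 1]
  [0, 0, 5]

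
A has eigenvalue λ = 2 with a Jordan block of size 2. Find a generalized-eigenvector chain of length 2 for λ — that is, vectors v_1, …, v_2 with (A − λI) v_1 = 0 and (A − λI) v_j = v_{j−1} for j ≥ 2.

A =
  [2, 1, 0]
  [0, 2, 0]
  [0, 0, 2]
A Jordan chain for λ = 2 of length 2:
v_1 = (1, 0, 0)ᵀ
v_2 = (0, 1, 0)ᵀ

Let N = A − (2)·I. We want v_2 with N^2 v_2 = 0 but N^1 v_2 ≠ 0; then v_{j-1} := N · v_j for j = 2, …, 2.

Pick v_2 = (0, 1, 0)ᵀ.
Then v_1 = N · v_2 = (1, 0, 0)ᵀ.

Sanity check: (A − (2)·I) v_1 = (0, 0, 0)ᵀ = 0. ✓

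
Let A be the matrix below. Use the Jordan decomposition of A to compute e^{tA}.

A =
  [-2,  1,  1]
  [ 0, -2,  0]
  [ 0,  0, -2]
e^{tA} =
  [exp(-2*t), t*exp(-2*t), t*exp(-2*t)]
  [0, exp(-2*t), 0]
  [0, 0, exp(-2*t)]

Strategy: write A = P · J · P⁻¹ where J is a Jordan canonical form, so e^{tA} = P · e^{tJ} · P⁻¹, and e^{tJ} can be computed block-by-block.

A has Jordan form
J =
  [-2,  1,  0]
  [ 0, -2,  0]
  [ 0,  0, -2]
(up to reordering of blocks).

Per-block formulas:
  For a 2×2 Jordan block J_2(-2): exp(t · J_2(-2)) = e^(-2t)·(I + t·N), where N is the 2×2 nilpotent shift.
  For a 1×1 block at λ = -2: exp(t · [-2]) = [e^(-2t)].

After assembling e^{tJ} and conjugating by P, we get:

e^{tA} =
  [exp(-2*t), t*exp(-2*t), t*exp(-2*t)]
  [0, exp(-2*t), 0]
  [0, 0, exp(-2*t)]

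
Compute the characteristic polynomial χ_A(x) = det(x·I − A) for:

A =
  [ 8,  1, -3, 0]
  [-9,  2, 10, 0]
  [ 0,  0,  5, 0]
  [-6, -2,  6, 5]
x^4 - 20*x^3 + 150*x^2 - 500*x + 625

Expanding det(x·I − A) (e.g. by cofactor expansion or by noting that A is similar to its Jordan form J, which has the same characteristic polynomial as A) gives
  χ_A(x) = x^4 - 20*x^3 + 150*x^2 - 500*x + 625
which factors as (x - 5)^4. The eigenvalues (with algebraic multiplicities) are λ = 5 with multiplicity 4.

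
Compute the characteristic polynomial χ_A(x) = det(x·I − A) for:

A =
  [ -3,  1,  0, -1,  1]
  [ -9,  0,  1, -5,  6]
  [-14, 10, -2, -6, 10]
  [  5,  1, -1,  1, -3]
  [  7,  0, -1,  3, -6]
x^5 + 10*x^4 + 40*x^3 + 80*x^2 + 80*x + 32

Expanding det(x·I − A) (e.g. by cofactor expansion or by noting that A is similar to its Jordan form J, which has the same characteristic polynomial as A) gives
  χ_A(x) = x^5 + 10*x^4 + 40*x^3 + 80*x^2 + 80*x + 32
which factors as (x + 2)^5. The eigenvalues (with algebraic multiplicities) are λ = -2 with multiplicity 5.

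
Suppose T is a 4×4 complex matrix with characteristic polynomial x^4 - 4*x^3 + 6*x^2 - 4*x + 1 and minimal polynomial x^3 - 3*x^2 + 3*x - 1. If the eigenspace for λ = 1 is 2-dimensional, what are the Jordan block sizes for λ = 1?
Block sizes for λ = 1: [3, 1]

Step 1 — from the characteristic polynomial, algebraic multiplicity of λ = 1 is 4. From dim ker(T − (1)·I) = 2, there are exactly 2 Jordan blocks for λ = 1.
Step 2 — from the minimal polynomial, the factor (x − 1)^3 tells us the largest block for λ = 1 has size 3.
Step 3 — with total size 4, 2 blocks, and largest block 3, the block sizes (in nonincreasing order) are [3, 1].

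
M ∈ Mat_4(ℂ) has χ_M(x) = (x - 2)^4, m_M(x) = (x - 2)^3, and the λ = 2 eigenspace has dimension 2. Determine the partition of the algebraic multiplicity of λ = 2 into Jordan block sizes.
Block sizes for λ = 2: [3, 1]

Step 1 — from the characteristic polynomial, algebraic multiplicity of λ = 2 is 4. From dim ker(M − (2)·I) = 2, there are exactly 2 Jordan blocks for λ = 2.
Step 2 — from the minimal polynomial, the factor (x − 2)^3 tells us the largest block for λ = 2 has size 3.
Step 3 — with total size 4, 2 blocks, and largest block 3, the block sizes (in nonincreasing order) are [3, 1].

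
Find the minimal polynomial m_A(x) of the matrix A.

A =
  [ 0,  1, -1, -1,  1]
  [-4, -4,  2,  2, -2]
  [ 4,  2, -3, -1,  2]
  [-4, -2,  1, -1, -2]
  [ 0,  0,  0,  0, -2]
x^2 + 4*x + 4

The characteristic polynomial is χ_A(x) = (x + 2)^5, so the eigenvalues are known. The minimal polynomial is
  m_A(x) = Π_λ (x − λ)^{k_λ}
where k_λ is the size of the *largest* Jordan block for λ (equivalently, the smallest k with (A − λI)^k v = 0 for every generalised eigenvector v of λ).

  λ = -2: largest Jordan block has size 2, contributing (x + 2)^2

So m_A(x) = (x + 2)^2 = x^2 + 4*x + 4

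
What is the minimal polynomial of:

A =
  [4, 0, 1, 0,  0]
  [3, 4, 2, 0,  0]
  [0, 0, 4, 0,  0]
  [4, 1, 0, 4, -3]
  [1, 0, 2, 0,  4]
x^3 - 12*x^2 + 48*x - 64

The characteristic polynomial is χ_A(x) = (x - 4)^5, so the eigenvalues are known. The minimal polynomial is
  m_A(x) = Π_λ (x − λ)^{k_λ}
where k_λ is the size of the *largest* Jordan block for λ (equivalently, the smallest k with (A − λI)^k v = 0 for every generalised eigenvector v of λ).

  λ = 4: largest Jordan block has size 3, contributing (x − 4)^3

So m_A(x) = (x - 4)^3 = x^3 - 12*x^2 + 48*x - 64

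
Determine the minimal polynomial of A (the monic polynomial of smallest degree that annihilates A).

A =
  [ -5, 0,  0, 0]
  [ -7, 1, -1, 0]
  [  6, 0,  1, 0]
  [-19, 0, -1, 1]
x^3 + 3*x^2 - 9*x + 5

The characteristic polynomial is χ_A(x) = (x - 1)^3*(x + 5), so the eigenvalues are known. The minimal polynomial is
  m_A(x) = Π_λ (x − λ)^{k_λ}
where k_λ is the size of the *largest* Jordan block for λ (equivalently, the smallest k with (A − λI)^k v = 0 for every generalised eigenvector v of λ).

  λ = -5: largest Jordan block has size 1, contributing (x + 5)
  λ = 1: largest Jordan block has size 2, contributing (x − 1)^2

So m_A(x) = (x - 1)^2*(x + 5) = x^3 + 3*x^2 - 9*x + 5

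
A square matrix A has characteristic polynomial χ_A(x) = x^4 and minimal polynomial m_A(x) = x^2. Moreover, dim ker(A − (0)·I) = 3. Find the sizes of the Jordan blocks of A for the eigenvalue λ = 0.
Block sizes for λ = 0: [2, 1, 1]

Step 1 — from the characteristic polynomial, algebraic multiplicity of λ = 0 is 4. From dim ker(A − (0)·I) = 3, there are exactly 3 Jordan blocks for λ = 0.
Step 2 — from the minimal polynomial, the factor (x − 0)^2 tells us the largest block for λ = 0 has size 2.
Step 3 — with total size 4, 3 blocks, and largest block 2, the block sizes (in nonincreasing order) are [2, 1, 1].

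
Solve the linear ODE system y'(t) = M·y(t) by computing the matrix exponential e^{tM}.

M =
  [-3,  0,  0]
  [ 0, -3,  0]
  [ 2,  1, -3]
e^{tM} =
  [exp(-3*t), 0, 0]
  [0, exp(-3*t), 0]
  [2*t*exp(-3*t), t*exp(-3*t), exp(-3*t)]

Strategy: write M = P · J · P⁻¹ where J is a Jordan canonical form, so e^{tM} = P · e^{tJ} · P⁻¹, and e^{tJ} can be computed block-by-block.

M has Jordan form
J =
  [-3,  1,  0]
  [ 0, -3,  0]
  [ 0,  0, -3]
(up to reordering of blocks).

Per-block formulas:
  For a 2×2 Jordan block J_2(-3): exp(t · J_2(-3)) = e^(-3t)·(I + t·N), where N is the 2×2 nilpotent shift.
  For a 1×1 block at λ = -3: exp(t · [-3]) = [e^(-3t)].

After assembling e^{tJ} and conjugating by P, we get:

e^{tM} =
  [exp(-3*t), 0, 0]
  [0, exp(-3*t), 0]
  [2*t*exp(-3*t), t*exp(-3*t), exp(-3*t)]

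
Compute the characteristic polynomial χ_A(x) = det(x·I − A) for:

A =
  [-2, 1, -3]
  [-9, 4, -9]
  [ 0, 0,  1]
x^3 - 3*x^2 + 3*x - 1

Expanding det(x·I − A) (e.g. by cofactor expansion or by noting that A is similar to its Jordan form J, which has the same characteristic polynomial as A) gives
  χ_A(x) = x^3 - 3*x^2 + 3*x - 1
which factors as (x - 1)^3. The eigenvalues (with algebraic multiplicities) are λ = 1 with multiplicity 3.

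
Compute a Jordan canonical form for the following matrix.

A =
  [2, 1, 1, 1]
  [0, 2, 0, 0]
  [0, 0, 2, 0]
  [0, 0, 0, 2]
J_2(2) ⊕ J_1(2) ⊕ J_1(2)

The characteristic polynomial is
  det(x·I − A) = x^4 - 8*x^3 + 24*x^2 - 32*x + 16 = (x - 2)^4

Eigenvalues and multiplicities (the geometric multiplicity of λ is n − rank(A − λI), which equals the number of Jordan blocks for λ):
  λ = 2: algebraic multiplicity = 4, geometric multiplicity = 3

Determining the block sizes for each eigenvalue:
  λ = 2: 3 blocks summing to 4 forces exactly one block of size 2 and the rest size 1 → block sizes [2, 1, 1]

Assembling the blocks gives a Jordan form
J =
  [2, 1, 0, 0]
  [0, 2, 0, 0]
  [0, 0, 2, 0]
  [0, 0, 0, 2]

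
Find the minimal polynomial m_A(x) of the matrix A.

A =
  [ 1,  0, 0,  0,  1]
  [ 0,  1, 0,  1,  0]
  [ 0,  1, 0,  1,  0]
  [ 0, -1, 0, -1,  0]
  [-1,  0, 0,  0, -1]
x^2

The characteristic polynomial is χ_A(x) = x^5, so the eigenvalues are known. The minimal polynomial is
  m_A(x) = Π_λ (x − λ)^{k_λ}
where k_λ is the size of the *largest* Jordan block for λ (equivalently, the smallest k with (A − λI)^k v = 0 for every generalised eigenvector v of λ).

  λ = 0: largest Jordan block has size 2, contributing (x − 0)^2

So m_A(x) = x^2 = x^2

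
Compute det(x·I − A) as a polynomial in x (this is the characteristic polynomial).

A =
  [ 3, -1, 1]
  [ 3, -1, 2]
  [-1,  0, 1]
x^3 - 3*x^2 + 3*x - 1

Expanding det(x·I − A) (e.g. by cofactor expansion or by noting that A is similar to its Jordan form J, which has the same characteristic polynomial as A) gives
  χ_A(x) = x^3 - 3*x^2 + 3*x - 1
which factors as (x - 1)^3. The eigenvalues (with algebraic multiplicities) are λ = 1 with multiplicity 3.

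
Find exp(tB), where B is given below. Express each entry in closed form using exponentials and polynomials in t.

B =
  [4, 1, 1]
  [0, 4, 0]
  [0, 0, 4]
e^{tB} =
  [exp(4*t), t*exp(4*t), t*exp(4*t)]
  [0, exp(4*t), 0]
  [0, 0, exp(4*t)]

Strategy: write B = P · J · P⁻¹ where J is a Jordan canonical form, so e^{tB} = P · e^{tJ} · P⁻¹, and e^{tJ} can be computed block-by-block.

B has Jordan form
J =
  [4, 1, 0]
  [0, 4, 0]
  [0, 0, 4]
(up to reordering of blocks).

Per-block formulas:
  For a 1×1 block at λ = 4: exp(t · [4]) = [e^(4t)].
  For a 2×2 Jordan block J_2(4): exp(t · J_2(4)) = e^(4t)·(I + t·N), where N is the 2×2 nilpotent shift.

After assembling e^{tJ} and conjugating by P, we get:

e^{tB} =
  [exp(4*t), t*exp(4*t), t*exp(4*t)]
  [0, exp(4*t), 0]
  [0, 0, exp(4*t)]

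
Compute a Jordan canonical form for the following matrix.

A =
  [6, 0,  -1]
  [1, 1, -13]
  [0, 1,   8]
J_3(5)

The characteristic polynomial is
  det(x·I − A) = x^3 - 15*x^2 + 75*x - 125 = (x - 5)^3

Eigenvalues and multiplicities (the geometric multiplicity of λ is n − rank(A − λI), which equals the number of Jordan blocks for λ):
  λ = 5: algebraic multiplicity = 3, geometric multiplicity = 1

Determining the block sizes for each eigenvalue:
  λ = 5: one block (gm = 1), so the single block has size am = 3 → block sizes [3]

Assembling the blocks gives a Jordan form
J =
  [5, 1, 0]
  [0, 5, 1]
  [0, 0, 5]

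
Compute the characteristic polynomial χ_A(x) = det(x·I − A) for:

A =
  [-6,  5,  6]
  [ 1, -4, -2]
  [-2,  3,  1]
x^3 + 9*x^2 + 27*x + 27

Expanding det(x·I − A) (e.g. by cofactor expansion or by noting that A is similar to its Jordan form J, which has the same characteristic polynomial as A) gives
  χ_A(x) = x^3 + 9*x^2 + 27*x + 27
which factors as (x + 3)^3. The eigenvalues (with algebraic multiplicities) are λ = -3 with multiplicity 3.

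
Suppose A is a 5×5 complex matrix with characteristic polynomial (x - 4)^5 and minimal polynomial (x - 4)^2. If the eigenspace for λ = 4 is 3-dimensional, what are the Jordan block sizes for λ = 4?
Block sizes for λ = 4: [2, 2, 1]

Step 1 — from the characteristic polynomial, algebraic multiplicity of λ = 4 is 5. From dim ker(A − (4)·I) = 3, there are exactly 3 Jordan blocks for λ = 4.
Step 2 — from the minimal polynomial, the factor (x − 4)^2 tells us the largest block for λ = 4 has size 2.
Step 3 — with total size 5, 3 blocks, and largest block 2, the block sizes (in nonincreasing order) are [2, 2, 1].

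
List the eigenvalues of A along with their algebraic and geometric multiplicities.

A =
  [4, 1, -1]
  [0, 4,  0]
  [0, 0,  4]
λ = 4: alg = 3, geom = 2

Step 1 — factor the characteristic polynomial to read off the algebraic multiplicities:
  χ_A(x) = (x - 4)^3

Step 2 — compute geometric multiplicities via the rank-nullity identity g(λ) = n − rank(A − λI):
  rank(A − (4)·I) = 1, so dim ker(A − (4)·I) = n − 1 = 2

Summary:
  λ = 4: algebraic multiplicity = 3, geometric multiplicity = 2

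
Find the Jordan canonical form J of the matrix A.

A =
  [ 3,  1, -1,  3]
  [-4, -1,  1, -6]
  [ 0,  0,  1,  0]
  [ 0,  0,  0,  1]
J_3(1) ⊕ J_1(1)

The characteristic polynomial is
  det(x·I − A) = x^4 - 4*x^3 + 6*x^2 - 4*x + 1 = (x - 1)^4

Eigenvalues and multiplicities (the geometric multiplicity of λ is n − rank(A − λI), which equals the number of Jordan blocks for λ):
  λ = 1: algebraic multiplicity = 4, geometric multiplicity = 2

Determining the block sizes for each eigenvalue:
  λ = 1: with am = 4 and gm = 2, the partition is not yet determined (e.g. several partitions of 4 into 2 parts exist). Let N = A − (1)·I. Computing rank(N^1) = 2, rank(N^2) = 1, rank(N^3) = 0; the number of blocks of size ≥ j is rank(N^{j−1}) − rank(N^j), giving [2, 1, 1]. So we have 1 block(s) of size 3, 1 block(s) of size 1 → block sizes [3, 1]

Assembling the blocks gives a Jordan form
J =
  [1, 1, 0, 0]
  [0, 1, 1, 0]
  [0, 0, 1, 0]
  [0, 0, 0, 1]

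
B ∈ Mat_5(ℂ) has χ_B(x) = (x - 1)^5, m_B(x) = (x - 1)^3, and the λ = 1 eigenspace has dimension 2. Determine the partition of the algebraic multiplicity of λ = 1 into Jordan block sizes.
Block sizes for λ = 1: [3, 2]

Step 1 — from the characteristic polynomial, algebraic multiplicity of λ = 1 is 5. From dim ker(B − (1)·I) = 2, there are exactly 2 Jordan blocks for λ = 1.
Step 2 — from the minimal polynomial, the factor (x − 1)^3 tells us the largest block for λ = 1 has size 3.
Step 3 — with total size 5, 2 blocks, and largest block 3, the block sizes (in nonincreasing order) are [3, 2].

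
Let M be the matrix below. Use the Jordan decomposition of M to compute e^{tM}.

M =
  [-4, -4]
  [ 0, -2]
e^{tM} =
  [exp(-4*t), -2*exp(-2*t) + 2*exp(-4*t)]
  [0, exp(-2*t)]

Strategy: write M = P · J · P⁻¹ where J is a Jordan canonical form, so e^{tM} = P · e^{tJ} · P⁻¹, and e^{tJ} can be computed block-by-block.

M has Jordan form
J =
  [-4,  0]
  [ 0, -2]
(up to reordering of blocks).

Per-block formulas:
  For a 1×1 block at λ = -4: exp(t · [-4]) = [e^(-4t)].
  For a 1×1 block at λ = -2: exp(t · [-2]) = [e^(-2t)].

After assembling e^{tJ} and conjugating by P, we get:

e^{tM} =
  [exp(-4*t), -2*exp(-2*t) + 2*exp(-4*t)]
  [0, exp(-2*t)]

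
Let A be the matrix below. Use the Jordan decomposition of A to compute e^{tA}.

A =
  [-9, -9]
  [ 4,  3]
e^{tA} =
  [-6*t*exp(-3*t) + exp(-3*t), -9*t*exp(-3*t)]
  [4*t*exp(-3*t), 6*t*exp(-3*t) + exp(-3*t)]

Strategy: write A = P · J · P⁻¹ where J is a Jordan canonical form, so e^{tA} = P · e^{tJ} · P⁻¹, and e^{tJ} can be computed block-by-block.

A has Jordan form
J =
  [-3,  1]
  [ 0, -3]
(up to reordering of blocks).

Per-block formulas:
  For a 2×2 Jordan block J_2(-3): exp(t · J_2(-3)) = e^(-3t)·(I + t·N), where N is the 2×2 nilpotent shift.

After assembling e^{tJ} and conjugating by P, we get:

e^{tA} =
  [-6*t*exp(-3*t) + exp(-3*t), -9*t*exp(-3*t)]
  [4*t*exp(-3*t), 6*t*exp(-3*t) + exp(-3*t)]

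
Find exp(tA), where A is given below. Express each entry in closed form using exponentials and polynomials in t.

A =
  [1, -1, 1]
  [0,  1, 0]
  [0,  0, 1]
e^{tA} =
  [exp(t), -t*exp(t), t*exp(t)]
  [0, exp(t), 0]
  [0, 0, exp(t)]

Strategy: write A = P · J · P⁻¹ where J is a Jordan canonical form, so e^{tA} = P · e^{tJ} · P⁻¹, and e^{tJ} can be computed block-by-block.

A has Jordan form
J =
  [1, 1, 0]
  [0, 1, 0]
  [0, 0, 1]
(up to reordering of blocks).

Per-block formulas:
  For a 2×2 Jordan block J_2(1): exp(t · J_2(1)) = e^(1t)·(I + t·N), where N is the 2×2 nilpotent shift.
  For a 1×1 block at λ = 1: exp(t · [1]) = [e^(1t)].

After assembling e^{tJ} and conjugating by P, we get:

e^{tA} =
  [exp(t), -t*exp(t), t*exp(t)]
  [0, exp(t), 0]
  [0, 0, exp(t)]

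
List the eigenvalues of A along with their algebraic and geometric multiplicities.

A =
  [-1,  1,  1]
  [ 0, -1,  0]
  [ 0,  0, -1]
λ = -1: alg = 3, geom = 2

Step 1 — factor the characteristic polynomial to read off the algebraic multiplicities:
  χ_A(x) = (x + 1)^3

Step 2 — compute geometric multiplicities via the rank-nullity identity g(λ) = n − rank(A − λI):
  rank(A − (-1)·I) = 1, so dim ker(A − (-1)·I) = n − 1 = 2

Summary:
  λ = -1: algebraic multiplicity = 3, geometric multiplicity = 2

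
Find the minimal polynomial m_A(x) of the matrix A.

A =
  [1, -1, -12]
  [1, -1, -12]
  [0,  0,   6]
x^3 - 6*x^2

The characteristic polynomial is χ_A(x) = x^2*(x - 6), so the eigenvalues are known. The minimal polynomial is
  m_A(x) = Π_λ (x − λ)^{k_λ}
where k_λ is the size of the *largest* Jordan block for λ (equivalently, the smallest k with (A − λI)^k v = 0 for every generalised eigenvector v of λ).

  λ = 0: largest Jordan block has size 2, contributing (x − 0)^2
  λ = 6: largest Jordan block has size 1, contributing (x − 6)

So m_A(x) = x^2*(x - 6) = x^3 - 6*x^2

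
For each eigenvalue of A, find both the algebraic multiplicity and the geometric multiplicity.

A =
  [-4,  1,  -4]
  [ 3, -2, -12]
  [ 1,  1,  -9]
λ = -5: alg = 3, geom = 2

Step 1 — factor the characteristic polynomial to read off the algebraic multiplicities:
  χ_A(x) = (x + 5)^3

Step 2 — compute geometric multiplicities via the rank-nullity identity g(λ) = n − rank(A − λI):
  rank(A − (-5)·I) = 1, so dim ker(A − (-5)·I) = n − 1 = 2

Summary:
  λ = -5: algebraic multiplicity = 3, geometric multiplicity = 2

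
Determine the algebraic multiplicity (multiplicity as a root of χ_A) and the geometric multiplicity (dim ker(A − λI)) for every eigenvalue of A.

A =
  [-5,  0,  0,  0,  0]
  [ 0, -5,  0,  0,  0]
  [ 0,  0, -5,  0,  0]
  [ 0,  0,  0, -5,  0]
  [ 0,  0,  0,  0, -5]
λ = -5: alg = 5, geom = 5

Step 1 — factor the characteristic polynomial to read off the algebraic multiplicities:
  χ_A(x) = (x + 5)^5

Step 2 — compute geometric multiplicities via the rank-nullity identity g(λ) = n − rank(A − λI):
  rank(A − (-5)·I) = 0, so dim ker(A − (-5)·I) = n − 0 = 5

Summary:
  λ = -5: algebraic multiplicity = 5, geometric multiplicity = 5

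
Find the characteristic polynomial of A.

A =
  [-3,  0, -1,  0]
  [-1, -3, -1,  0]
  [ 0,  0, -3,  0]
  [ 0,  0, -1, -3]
x^4 + 12*x^3 + 54*x^2 + 108*x + 81

Expanding det(x·I − A) (e.g. by cofactor expansion or by noting that A is similar to its Jordan form J, which has the same characteristic polynomial as A) gives
  χ_A(x) = x^4 + 12*x^3 + 54*x^2 + 108*x + 81
which factors as (x + 3)^4. The eigenvalues (with algebraic multiplicities) are λ = -3 with multiplicity 4.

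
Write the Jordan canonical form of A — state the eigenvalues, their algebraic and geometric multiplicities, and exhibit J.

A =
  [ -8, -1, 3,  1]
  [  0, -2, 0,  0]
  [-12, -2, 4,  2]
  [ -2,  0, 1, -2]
J_3(-2) ⊕ J_1(-2)

The characteristic polynomial is
  det(x·I − A) = x^4 + 8*x^3 + 24*x^2 + 32*x + 16 = (x + 2)^4

Eigenvalues and multiplicities (the geometric multiplicity of λ is n − rank(A − λI), which equals the number of Jordan blocks for λ):
  λ = -2: algebraic multiplicity = 4, geometric multiplicity = 2

Determining the block sizes for each eigenvalue:
  λ = -2: with am = 4 and gm = 2, the partition is not yet determined (e.g. several partitions of 4 into 2 parts exist). Let N = A − (-2)·I. Computing rank(N^1) = 2, rank(N^2) = 1, rank(N^3) = 0; the number of blocks of size ≥ j is rank(N^{j−1}) − rank(N^j), giving [2, 1, 1]. So we have 1 block(s) of size 3, 1 block(s) of size 1 → block sizes [3, 1]

Assembling the blocks gives a Jordan form
J =
  [-2,  1,  0,  0]
  [ 0, -2,  1,  0]
  [ 0,  0, -2,  0]
  [ 0,  0,  0, -2]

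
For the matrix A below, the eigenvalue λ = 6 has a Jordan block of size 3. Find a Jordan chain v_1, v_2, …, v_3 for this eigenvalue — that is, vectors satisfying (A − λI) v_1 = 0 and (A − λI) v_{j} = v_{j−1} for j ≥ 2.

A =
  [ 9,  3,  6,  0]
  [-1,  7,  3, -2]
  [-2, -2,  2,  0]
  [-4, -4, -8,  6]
A Jordan chain for λ = 6 of length 3:
v_1 = (-6, -2, 4, 8)ᵀ
v_2 = (3, -1, -2, -4)ᵀ
v_3 = (1, 0, 0, 0)ᵀ

Let N = A − (6)·I. We want v_3 with N^3 v_3 = 0 but N^2 v_3 ≠ 0; then v_{j-1} := N · v_j for j = 3, …, 2.

Pick v_3 = (1, 0, 0, 0)ᵀ.
Then v_2 = N · v_3 = (3, -1, -2, -4)ᵀ.
Then v_1 = N · v_2 = (-6, -2, 4, 8)ᵀ.

Sanity check: (A − (6)·I) v_1 = (0, 0, 0, 0)ᵀ = 0. ✓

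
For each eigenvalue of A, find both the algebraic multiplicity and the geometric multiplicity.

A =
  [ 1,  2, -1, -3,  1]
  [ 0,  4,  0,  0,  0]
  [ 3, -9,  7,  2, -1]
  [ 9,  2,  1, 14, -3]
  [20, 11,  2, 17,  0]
λ = 4: alg = 2, geom = 1; λ = 6: alg = 3, geom = 1

Step 1 — factor the characteristic polynomial to read off the algebraic multiplicities:
  χ_A(x) = (x - 6)^3*(x - 4)^2

Step 2 — compute geometric multiplicities via the rank-nullity identity g(λ) = n − rank(A − λI):
  rank(A − (4)·I) = 4, so dim ker(A − (4)·I) = n − 4 = 1
  rank(A − (6)·I) = 4, so dim ker(A − (6)·I) = n − 4 = 1

Summary:
  λ = 4: algebraic multiplicity = 2, geometric multiplicity = 1
  λ = 6: algebraic multiplicity = 3, geometric multiplicity = 1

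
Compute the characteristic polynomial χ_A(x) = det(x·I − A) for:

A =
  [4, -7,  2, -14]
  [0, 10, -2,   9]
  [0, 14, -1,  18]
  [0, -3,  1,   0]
x^4 - 13*x^3 + 63*x^2 - 135*x + 108

Expanding det(x·I − A) (e.g. by cofactor expansion or by noting that A is similar to its Jordan form J, which has the same characteristic polynomial as A) gives
  χ_A(x) = x^4 - 13*x^3 + 63*x^2 - 135*x + 108
which factors as (x - 4)*(x - 3)^3. The eigenvalues (with algebraic multiplicities) are λ = 3 with multiplicity 3, λ = 4 with multiplicity 1.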